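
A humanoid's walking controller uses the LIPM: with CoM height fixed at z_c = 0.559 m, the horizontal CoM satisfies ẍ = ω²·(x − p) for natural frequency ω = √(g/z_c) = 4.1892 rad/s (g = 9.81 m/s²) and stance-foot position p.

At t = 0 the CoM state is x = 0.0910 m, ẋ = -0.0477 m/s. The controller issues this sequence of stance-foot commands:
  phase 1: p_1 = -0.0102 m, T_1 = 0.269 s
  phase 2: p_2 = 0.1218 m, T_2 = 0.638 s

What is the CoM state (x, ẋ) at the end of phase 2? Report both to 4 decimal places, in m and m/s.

x = 1.1695, ẋ = 4.4165

phase 1: p=-0.0102, T=0.269, ωT=1.126895, cosh=1.705048, sinh=1.381010; start (x,ẋ)=(0.091000, -0.047700) → end (x,ẋ)=(0.146626, 0.504144)
phase 2: p=0.1218, T=0.638, ωT=2.672710, cosh=7.274107, sinh=7.205042; start (x,ẋ)=(0.146626, 0.504144) → end (x,ẋ)=(1.169470, 4.416537)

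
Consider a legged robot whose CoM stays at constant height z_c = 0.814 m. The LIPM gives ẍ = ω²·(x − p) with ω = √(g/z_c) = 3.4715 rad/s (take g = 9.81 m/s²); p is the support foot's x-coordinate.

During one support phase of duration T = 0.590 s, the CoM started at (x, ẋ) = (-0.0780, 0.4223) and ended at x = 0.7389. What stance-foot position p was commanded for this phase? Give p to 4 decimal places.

ωT = 3.4715·0.590 = 2.048185; cosh(ωT) = 3.941392, sinh(ωT) = 3.812423
x(T) = p + (x₀−p)·cosh(ωT) + (ẋ₀/ω)·sinh(ωT) ⇒ p·(1 − cosh) = x(T) − x₀·cosh − (ẋ₀/ω)·sinh
numerator   = 0.7389 − (-0.0780)·3.941392 − (0.4223/3.4715)·3.812423 = 0.582556
denominator = 1 − 3.941392 = -2.941392
p = 0.582556 / -2.941392 = -0.1981

p = -0.1981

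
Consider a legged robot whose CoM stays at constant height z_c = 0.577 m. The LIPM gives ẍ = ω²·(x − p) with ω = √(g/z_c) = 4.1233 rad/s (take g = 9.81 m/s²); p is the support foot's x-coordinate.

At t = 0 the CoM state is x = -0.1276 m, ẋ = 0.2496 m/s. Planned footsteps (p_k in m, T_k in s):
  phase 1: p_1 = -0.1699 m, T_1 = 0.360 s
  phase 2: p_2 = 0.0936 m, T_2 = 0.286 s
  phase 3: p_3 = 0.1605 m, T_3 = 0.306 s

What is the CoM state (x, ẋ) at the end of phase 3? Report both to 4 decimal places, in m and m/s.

phase 1: p=-0.1699, T=0.360, ωT=1.484388, cosh=2.319453, sinh=2.092812; start (x,ẋ)=(-0.127600, 0.249600) → end (x,ẋ)=(0.054899, 0.943954)
phase 2: p=0.0936, T=0.286, ωT=1.179264, cosh=1.779742, sinh=1.472237; start (x,ẋ)=(0.054899, 0.943954) → end (x,ẋ)=(0.361764, 1.445063)
phase 3: p=0.1605, T=0.306, ωT=1.261730, cosh=1.907344, sinh=1.624181; start (x,ẋ)=(0.361764, 1.445063) → end (x,ẋ)=(1.113595, 4.104097)

x = 1.1136, ẋ = 4.1041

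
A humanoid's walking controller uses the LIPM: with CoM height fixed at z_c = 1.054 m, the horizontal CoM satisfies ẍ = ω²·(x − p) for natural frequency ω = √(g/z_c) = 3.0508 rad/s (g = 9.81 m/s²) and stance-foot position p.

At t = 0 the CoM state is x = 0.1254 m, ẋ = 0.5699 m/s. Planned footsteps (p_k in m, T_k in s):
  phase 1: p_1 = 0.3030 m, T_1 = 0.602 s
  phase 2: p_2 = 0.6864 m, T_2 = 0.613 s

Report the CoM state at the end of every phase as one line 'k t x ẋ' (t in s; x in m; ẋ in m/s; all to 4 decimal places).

1 0.6020 0.3028 0.1767
2 1.2150 -0.4042 -3.1197

phase 1: p=0.3030, T=0.602, ωT=1.836582, cosh=3.217206, sinh=3.057845; start (x,ẋ)=(0.125400, 0.569900) → end (x,ẋ)=(0.302840, 0.176678)
phase 2: p=0.6864, T=0.613, ωT=1.870140, cosh=3.321655, sinh=3.167553; start (x,ẋ)=(0.302840, 0.176678) → end (x,ẋ)=(-0.404214, -3.119694)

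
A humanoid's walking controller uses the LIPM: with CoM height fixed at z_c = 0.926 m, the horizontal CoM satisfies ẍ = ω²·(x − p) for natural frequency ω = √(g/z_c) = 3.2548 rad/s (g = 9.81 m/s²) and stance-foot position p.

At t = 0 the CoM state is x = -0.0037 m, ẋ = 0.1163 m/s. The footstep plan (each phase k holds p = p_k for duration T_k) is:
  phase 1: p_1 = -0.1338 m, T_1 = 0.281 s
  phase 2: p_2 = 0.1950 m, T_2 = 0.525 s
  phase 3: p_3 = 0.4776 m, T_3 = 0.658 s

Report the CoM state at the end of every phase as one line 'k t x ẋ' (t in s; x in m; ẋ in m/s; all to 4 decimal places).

phase 1: p=-0.1338, T=0.281, ωT=0.914599, cosh=1.448226, sinh=1.047548; start (x,ẋ)=(-0.003700, 0.116300) → end (x,ẋ)=(0.092045, 0.612012)
phase 2: p=0.1950, T=0.525, ωT=1.708770, cosh=2.851627, sinh=2.670538; start (x,ẋ)=(0.092045, 0.612012) → end (x,ẋ)=(0.403562, 0.850339)
phase 3: p=0.4776, T=0.658, ωT=2.141658, cosh=4.315502, sinh=4.198042; start (x,ẋ)=(0.403562, 0.850339) → end (x,ẋ)=(1.254857, 2.658001)

1 0.2810 0.0920 0.6120
2 0.8060 0.4036 0.8503
3 1.4640 1.2549 2.6580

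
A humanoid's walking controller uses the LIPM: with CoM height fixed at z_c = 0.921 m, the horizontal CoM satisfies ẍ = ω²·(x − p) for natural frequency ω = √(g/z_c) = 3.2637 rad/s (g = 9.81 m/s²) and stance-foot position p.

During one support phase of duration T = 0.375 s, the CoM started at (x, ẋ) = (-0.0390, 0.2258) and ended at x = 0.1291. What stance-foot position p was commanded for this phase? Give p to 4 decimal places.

p = -0.1106

ωT = 3.2637·0.375 = 1.223888; cosh(ωT) = 1.847233, sinh(ωT) = 1.553148
x(T) = p + (x₀−p)·cosh(ωT) + (ẋ₀/ω)·sinh(ωT) ⇒ p·(1 − cosh) = x(T) − x₀·cosh − (ẋ₀/ω)·sinh
numerator   = 0.1291 − (-0.0390)·1.847233 − (0.2258/3.2637)·1.553148 = 0.093687
denominator = 1 − 1.847233 = -0.847233
p = 0.093687 / -0.847233 = -0.1106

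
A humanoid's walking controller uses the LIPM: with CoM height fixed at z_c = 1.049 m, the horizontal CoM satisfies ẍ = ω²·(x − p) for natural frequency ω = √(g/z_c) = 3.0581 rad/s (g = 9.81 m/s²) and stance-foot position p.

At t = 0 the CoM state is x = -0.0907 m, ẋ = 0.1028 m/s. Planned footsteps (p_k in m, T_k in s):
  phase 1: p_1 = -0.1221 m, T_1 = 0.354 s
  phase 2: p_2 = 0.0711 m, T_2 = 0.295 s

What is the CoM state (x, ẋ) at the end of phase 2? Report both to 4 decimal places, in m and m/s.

phase 1: p=-0.1221, T=0.354, ωT=1.082567, cosh=1.645487, sinh=1.306762; start (x,ẋ)=(-0.090700, 0.102800) → end (x,ẋ)=(-0.026504, 0.294637)
phase 2: p=0.0711, T=0.295, ωT=0.902139, cosh=1.435286, sinh=1.029585; start (x,ẋ)=(-0.026504, 0.294637) → end (x,ẋ)=(0.030207, 0.115575)

x = 0.0302, ẋ = 0.1156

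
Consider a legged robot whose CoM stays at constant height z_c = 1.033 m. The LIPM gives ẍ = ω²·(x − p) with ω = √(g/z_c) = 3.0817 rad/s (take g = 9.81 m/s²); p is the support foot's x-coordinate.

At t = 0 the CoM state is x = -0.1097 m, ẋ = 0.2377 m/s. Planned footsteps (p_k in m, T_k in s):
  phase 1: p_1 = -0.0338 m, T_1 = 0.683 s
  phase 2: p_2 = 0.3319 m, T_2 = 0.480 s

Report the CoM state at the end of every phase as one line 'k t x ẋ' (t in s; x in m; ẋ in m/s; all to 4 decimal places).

phase 1: p=-0.0338, T=0.683, ωT=2.104801, cosh=4.163670, sinh=4.041800; start (x,ẋ)=(-0.109700, 0.237700) → end (x,ẋ)=(-0.038067, 0.044323)
phase 2: p=0.3319, T=0.480, ωT=1.479216, cosh=2.308660, sinh=2.080843; start (x,ẋ)=(-0.038067, 0.044323) → end (x,ẋ)=(-0.492301, -2.270102)

1 0.6830 -0.0381 0.0443
2 1.1630 -0.4923 -2.2701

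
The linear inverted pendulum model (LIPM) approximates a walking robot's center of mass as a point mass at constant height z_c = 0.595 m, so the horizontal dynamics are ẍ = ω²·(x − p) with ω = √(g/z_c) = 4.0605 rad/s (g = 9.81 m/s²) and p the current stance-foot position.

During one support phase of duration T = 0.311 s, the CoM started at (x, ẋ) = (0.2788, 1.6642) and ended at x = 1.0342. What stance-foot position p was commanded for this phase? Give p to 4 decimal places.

p = 0.1810

ωT = 4.0605·0.311 = 1.262816; cosh(ωT) = 1.909109, sinh(ωT) = 1.626252
x(T) = p + (x₀−p)·cosh(ωT) + (ẋ₀/ω)·sinh(ωT) ⇒ p·(1 − cosh) = x(T) − x₀·cosh − (ẋ₀/ω)·sinh
numerator   = 1.0342 − (0.2788)·1.909109 − (1.6642/4.0605)·1.626252 = -0.164581
denominator = 1 − 1.909109 = -0.909109
p = -0.164581 / -0.909109 = 0.1810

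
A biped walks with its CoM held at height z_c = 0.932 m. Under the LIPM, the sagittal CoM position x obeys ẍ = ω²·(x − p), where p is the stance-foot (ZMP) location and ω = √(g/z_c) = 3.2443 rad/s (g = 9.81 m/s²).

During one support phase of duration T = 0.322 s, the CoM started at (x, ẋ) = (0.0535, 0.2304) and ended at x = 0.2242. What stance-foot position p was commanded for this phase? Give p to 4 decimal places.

ωT = 3.2443·0.322 = 1.044665; cosh(ωT) = 1.597127, sinh(ωT) = 1.245318
x(T) = p + (x₀−p)·cosh(ωT) + (ẋ₀/ω)·sinh(ωT) ⇒ p·(1 − cosh) = x(T) − x₀·cosh − (ẋ₀/ω)·sinh
numerator   = 0.2242 − (0.0535)·1.597127 − (0.2304/3.2443)·1.245318 = 0.050315
denominator = 1 − 1.597127 = -0.597127
p = 0.050315 / -0.597127 = -0.0843

p = -0.0843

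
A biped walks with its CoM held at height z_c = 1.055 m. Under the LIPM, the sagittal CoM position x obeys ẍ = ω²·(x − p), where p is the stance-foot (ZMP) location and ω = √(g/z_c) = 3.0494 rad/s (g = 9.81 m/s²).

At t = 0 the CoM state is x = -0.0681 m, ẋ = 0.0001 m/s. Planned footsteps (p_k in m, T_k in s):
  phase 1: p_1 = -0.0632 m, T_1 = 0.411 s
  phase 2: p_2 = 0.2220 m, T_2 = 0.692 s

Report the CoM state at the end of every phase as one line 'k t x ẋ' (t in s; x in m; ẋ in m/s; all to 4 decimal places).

phase 1: p=-0.0632, T=0.411, ωT=1.253303, cosh=1.893726, sinh=1.608166; start (x,ẋ)=(-0.068100, 0.000100) → end (x,ẋ)=(-0.072427, -0.023840)
phase 2: p=0.2220, T=0.692, ωT=2.110185, cosh=4.185491, sinh=4.064275; start (x,ẋ)=(-0.072427, -0.023840) → end (x,ẋ)=(-1.042094, -3.748786)

1 0.4110 -0.0724 -0.0238
2 1.1030 -1.0421 -3.7488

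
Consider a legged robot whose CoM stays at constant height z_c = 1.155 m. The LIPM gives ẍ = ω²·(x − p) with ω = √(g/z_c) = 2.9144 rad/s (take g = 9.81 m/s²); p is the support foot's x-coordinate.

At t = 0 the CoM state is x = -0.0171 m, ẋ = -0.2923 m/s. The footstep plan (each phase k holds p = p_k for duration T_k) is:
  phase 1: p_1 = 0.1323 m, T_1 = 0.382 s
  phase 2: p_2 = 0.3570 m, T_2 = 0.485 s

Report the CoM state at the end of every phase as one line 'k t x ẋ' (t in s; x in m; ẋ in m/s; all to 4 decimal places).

phase 1: p=0.1323, T=0.382, ωT=1.113301, cosh=1.686432, sinh=1.357959; start (x,ẋ)=(-0.017100, -0.292300) → end (x,ẋ)=(-0.255850, -1.084215)
phase 2: p=0.3570, T=0.485, ωT=1.413484, cosh=2.176772, sinh=1.933478; start (x,ẋ)=(-0.255850, -1.084215) → end (x,ẋ)=(-1.696326, -5.813452)

1 0.3820 -0.2558 -1.0842
2 0.8670 -1.6963 -5.8135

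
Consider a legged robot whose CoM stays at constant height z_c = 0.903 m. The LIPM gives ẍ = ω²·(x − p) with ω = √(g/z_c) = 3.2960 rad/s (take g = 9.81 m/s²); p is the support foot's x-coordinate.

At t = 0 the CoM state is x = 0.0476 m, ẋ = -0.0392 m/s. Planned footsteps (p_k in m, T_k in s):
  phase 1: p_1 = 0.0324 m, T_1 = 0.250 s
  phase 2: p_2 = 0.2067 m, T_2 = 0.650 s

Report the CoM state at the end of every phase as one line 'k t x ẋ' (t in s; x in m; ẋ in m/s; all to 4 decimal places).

1 0.2500 0.0421 -0.0072
2 0.9000 -0.5132 -2.3100

phase 1: p=0.0324, T=0.250, ωT=0.824000, cosh=1.359137, sinh=0.920463; start (x,ẋ)=(0.047600, -0.039200) → end (x,ẋ)=(0.042112, -0.007164)
phase 2: p=0.2067, T=0.650, ωT=2.142400, cosh=4.318617, sinh=4.201244; start (x,ẋ)=(0.042112, -0.007164) → end (x,ẋ)=(-0.513225, -2.310042)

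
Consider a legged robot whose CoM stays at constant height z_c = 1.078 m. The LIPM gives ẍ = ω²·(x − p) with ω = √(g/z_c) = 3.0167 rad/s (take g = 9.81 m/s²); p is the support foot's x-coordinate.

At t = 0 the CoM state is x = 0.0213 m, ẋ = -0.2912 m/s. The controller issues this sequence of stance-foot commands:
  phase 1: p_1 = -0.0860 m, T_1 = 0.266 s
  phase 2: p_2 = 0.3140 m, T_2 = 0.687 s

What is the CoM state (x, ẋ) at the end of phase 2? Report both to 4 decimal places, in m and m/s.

x = -1.1989, ẋ = -4.4467

phase 1: p=-0.0860, T=0.266, ωT=0.802442, cosh=1.339608, sinh=0.891375; start (x,ẋ)=(0.021300, -0.291200) → end (x,ẋ)=(-0.028304, -0.101563)
phase 2: p=0.3140, T=0.687, ωT=2.072473, cosh=4.035159, sinh=3.909285; start (x,ẋ)=(-0.028304, -0.101563) → end (x,ẋ)=(-1.198864, -4.446661)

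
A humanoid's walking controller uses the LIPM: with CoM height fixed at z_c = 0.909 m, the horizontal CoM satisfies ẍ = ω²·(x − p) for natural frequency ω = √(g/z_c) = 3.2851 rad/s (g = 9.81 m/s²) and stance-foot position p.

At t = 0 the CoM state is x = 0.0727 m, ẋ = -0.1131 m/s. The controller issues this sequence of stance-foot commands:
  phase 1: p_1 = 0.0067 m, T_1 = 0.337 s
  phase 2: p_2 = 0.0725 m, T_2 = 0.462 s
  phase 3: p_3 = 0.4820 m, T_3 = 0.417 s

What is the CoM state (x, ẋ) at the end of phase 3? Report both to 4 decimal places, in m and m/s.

phase 1: p=0.0067, T=0.337, ωT=1.107079, cosh=1.678015, sinh=1.347492; start (x,ẋ)=(0.072700, -0.113100) → end (x,ẋ)=(0.071057, 0.102375)
phase 2: p=0.0725, T=0.462, ωT=1.517716, cosh=2.390504, sinh=2.171292; start (x,ẋ)=(0.071057, 0.102375) → end (x,ẋ)=(0.136716, 0.234437)
phase 3: p=0.4820, T=0.417, ωT=1.369887, cosh=2.094520, sinh=1.840385; start (x,ẋ)=(0.136716, 0.234437) → end (x,ẋ)=(-0.109867, -1.596499)

x = -0.1099, ẋ = -1.5965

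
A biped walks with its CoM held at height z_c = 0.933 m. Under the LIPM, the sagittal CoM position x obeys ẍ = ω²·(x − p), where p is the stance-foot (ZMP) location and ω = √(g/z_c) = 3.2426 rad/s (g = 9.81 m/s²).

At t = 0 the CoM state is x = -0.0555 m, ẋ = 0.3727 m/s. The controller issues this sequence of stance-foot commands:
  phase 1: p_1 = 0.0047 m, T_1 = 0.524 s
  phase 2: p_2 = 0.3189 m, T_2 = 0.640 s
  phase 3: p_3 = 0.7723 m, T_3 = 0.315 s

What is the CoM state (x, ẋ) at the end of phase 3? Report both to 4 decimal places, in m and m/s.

x = -0.1107, ẋ = -2.2832

phase 1: p=0.0047, T=0.524, ωT=1.699122, cosh=2.825995, sinh=2.643151; start (x,ẋ)=(-0.055500, 0.372700) → end (x,ẋ)=(0.138375, 0.537293)
phase 2: p=0.3189, T=0.640, ωT=2.075264, cosh=4.046086, sinh=3.920563; start (x,ẋ)=(0.138375, 0.537293) → end (x,ẋ)=(0.238112, -0.121043)
phase 3: p=0.7723, T=0.315, ωT=1.021419, cosh=1.568608, sinh=1.208525; start (x,ẋ)=(0.238112, -0.121043) → end (x,ẋ)=(-0.110745, -2.283226)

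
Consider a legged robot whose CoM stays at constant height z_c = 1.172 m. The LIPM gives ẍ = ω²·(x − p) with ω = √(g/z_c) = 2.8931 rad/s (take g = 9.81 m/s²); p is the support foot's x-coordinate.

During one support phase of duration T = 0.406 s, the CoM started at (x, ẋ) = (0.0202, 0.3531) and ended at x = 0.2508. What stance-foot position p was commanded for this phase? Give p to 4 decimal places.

p = -0.0470

ωT = 2.8931·0.406 = 1.174599; cosh(ωT) = 1.772893, sinh(ωT) = 1.463950
x(T) = p + (x₀−p)·cosh(ωT) + (ẋ₀/ω)·sinh(ωT) ⇒ p·(1 − cosh) = x(T) − x₀·cosh − (ẋ₀/ω)·sinh
numerator   = 0.2508 − (0.0202)·1.772893 − (0.3531/2.8931)·1.463950 = 0.036314
denominator = 1 − 1.772893 = -0.772893
p = 0.036314 / -0.772893 = -0.0470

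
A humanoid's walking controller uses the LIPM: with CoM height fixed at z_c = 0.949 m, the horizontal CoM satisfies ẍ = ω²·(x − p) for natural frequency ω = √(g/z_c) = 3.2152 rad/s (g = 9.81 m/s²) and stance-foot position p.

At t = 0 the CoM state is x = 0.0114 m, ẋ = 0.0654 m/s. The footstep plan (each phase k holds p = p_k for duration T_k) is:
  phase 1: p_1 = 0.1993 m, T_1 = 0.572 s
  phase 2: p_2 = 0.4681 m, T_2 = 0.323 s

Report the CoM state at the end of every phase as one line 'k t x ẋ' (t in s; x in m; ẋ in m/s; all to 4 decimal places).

1 0.5720 -0.3443 -1.6413
2 0.8950 -1.4539 -5.8361

phase 1: p=0.1993, T=0.572, ωT=1.839094, cosh=3.224900, sinh=3.065939; start (x,ẋ)=(0.011400, 0.065400) → end (x,ẋ)=(-0.344295, -1.641336)
phase 2: p=0.4681, T=0.323, ωT=1.038510, cosh=1.589493, sinh=1.235511; start (x,ẋ)=(-0.344295, -1.641336) → end (x,ẋ)=(-1.453915, -5.836060)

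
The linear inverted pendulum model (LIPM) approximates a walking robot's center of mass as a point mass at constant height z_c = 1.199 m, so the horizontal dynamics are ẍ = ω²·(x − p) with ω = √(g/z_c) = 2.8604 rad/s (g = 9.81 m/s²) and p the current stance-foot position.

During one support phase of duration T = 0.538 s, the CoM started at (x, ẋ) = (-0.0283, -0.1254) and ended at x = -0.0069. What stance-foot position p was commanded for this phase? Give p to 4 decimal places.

ωT = 2.8604·0.538 = 1.538895; cosh(ωT) = 2.437029, sinh(ωT) = 2.222411
x(T) = p + (x₀−p)·cosh(ωT) + (ẋ₀/ω)·sinh(ωT) ⇒ p·(1 − cosh) = x(T) − x₀·cosh − (ẋ₀/ω)·sinh
numerator   = -0.0069 − (-0.0283)·2.437029 − (-0.1254/2.8604)·2.222411 = 0.159498
denominator = 1 − 2.437029 = -1.437029
p = 0.159498 / -1.437029 = -0.1110

p = -0.1110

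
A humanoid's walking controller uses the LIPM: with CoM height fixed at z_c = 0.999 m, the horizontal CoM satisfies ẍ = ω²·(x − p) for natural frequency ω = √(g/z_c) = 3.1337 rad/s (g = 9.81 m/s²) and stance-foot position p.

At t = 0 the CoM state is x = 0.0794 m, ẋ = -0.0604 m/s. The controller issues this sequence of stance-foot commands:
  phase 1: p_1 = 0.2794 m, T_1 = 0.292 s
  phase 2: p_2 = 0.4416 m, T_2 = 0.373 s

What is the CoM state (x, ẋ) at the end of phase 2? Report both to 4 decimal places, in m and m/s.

phase 1: p=0.2794, T=0.292, ωT=0.915040, cosh=1.448688, sinh=1.048188; start (x,ẋ)=(0.079400, -0.060400) → end (x,ẋ)=(-0.030541, -0.744442)
phase 2: p=0.4416, T=0.373, ωT=1.168870, cosh=1.764536, sinh=1.453818; start (x,ẋ)=(-0.030541, -0.744442) → end (x,ẋ)=(-0.736879, -3.464588)

x = -0.7369, ẋ = -3.4646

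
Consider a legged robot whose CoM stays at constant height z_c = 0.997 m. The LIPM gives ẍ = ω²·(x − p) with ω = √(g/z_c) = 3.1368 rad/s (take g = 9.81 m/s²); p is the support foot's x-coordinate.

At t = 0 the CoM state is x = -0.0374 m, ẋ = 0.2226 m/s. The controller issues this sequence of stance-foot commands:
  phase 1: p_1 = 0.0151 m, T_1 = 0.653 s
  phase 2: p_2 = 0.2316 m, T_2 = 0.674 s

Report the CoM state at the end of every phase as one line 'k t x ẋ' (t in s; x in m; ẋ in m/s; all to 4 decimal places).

1 0.6530 0.0787 0.2495
2 1.3270 -0.0861 -0.9084

phase 1: p=0.0151, T=0.653, ωT=2.048330, cosh=3.941946, sinh=3.812996; start (x,ẋ)=(-0.037400, 0.222600) → end (x,ẋ)=(0.078733, 0.249545)
phase 2: p=0.2316, T=0.674, ωT=2.114203, cosh=4.201856, sinh=4.081127; start (x,ẋ)=(0.078733, 0.249545) → end (x,ẋ)=(-0.086053, -0.908395)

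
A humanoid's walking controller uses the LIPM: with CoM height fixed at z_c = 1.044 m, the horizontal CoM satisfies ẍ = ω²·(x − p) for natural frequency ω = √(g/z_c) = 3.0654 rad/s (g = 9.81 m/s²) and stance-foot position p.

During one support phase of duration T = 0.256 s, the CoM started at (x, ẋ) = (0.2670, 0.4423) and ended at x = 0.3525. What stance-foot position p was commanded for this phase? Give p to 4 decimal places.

p = 0.3896

ωT = 3.0654·0.256 = 0.784742; cosh(ωT) = 1.324040, sinh(ωT) = 0.867803
x(T) = p + (x₀−p)·cosh(ωT) + (ẋ₀/ω)·sinh(ωT) ⇒ p·(1 − cosh) = x(T) − x₀·cosh − (ẋ₀/ω)·sinh
numerator   = 0.3525 − (0.2670)·1.324040 − (0.4423/3.0654)·0.867803 = -0.126232
denominator = 1 − 1.324040 = -0.324040
p = -0.126232 / -0.324040 = 0.3896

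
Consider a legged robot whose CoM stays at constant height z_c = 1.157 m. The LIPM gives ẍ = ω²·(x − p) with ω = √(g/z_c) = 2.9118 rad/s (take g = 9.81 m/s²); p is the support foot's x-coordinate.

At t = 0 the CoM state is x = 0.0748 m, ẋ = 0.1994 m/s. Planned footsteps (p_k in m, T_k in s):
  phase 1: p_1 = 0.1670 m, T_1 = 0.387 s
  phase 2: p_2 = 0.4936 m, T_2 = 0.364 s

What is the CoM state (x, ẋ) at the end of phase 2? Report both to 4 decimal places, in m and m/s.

phase 1: p=0.1670, T=0.387, ωT=1.126867, cosh=1.705009, sinh=1.380962; start (x,ẋ)=(0.074800, 0.199400) → end (x,ẋ)=(0.104366, -0.030765)
phase 2: p=0.4936, T=0.364, ωT=1.059895, cosh=1.616280, sinh=1.269788; start (x,ẋ)=(0.104366, -0.030765) → end (x,ẋ)=(-0.148927, -1.488866)

x = -0.1489, ẋ = -1.4889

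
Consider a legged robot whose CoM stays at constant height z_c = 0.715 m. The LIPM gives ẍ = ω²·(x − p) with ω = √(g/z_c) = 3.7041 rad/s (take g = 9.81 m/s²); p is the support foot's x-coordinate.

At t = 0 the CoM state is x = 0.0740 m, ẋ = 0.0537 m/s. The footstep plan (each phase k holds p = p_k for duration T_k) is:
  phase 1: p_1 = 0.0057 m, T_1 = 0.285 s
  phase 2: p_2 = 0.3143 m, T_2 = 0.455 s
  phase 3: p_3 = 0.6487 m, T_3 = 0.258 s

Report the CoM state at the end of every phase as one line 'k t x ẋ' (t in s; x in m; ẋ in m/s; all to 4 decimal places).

1 0.2850 0.1340 0.4060
2 0.7400 0.0969 -0.6063
3 0.9980 -0.3562 -3.1695

phase 1: p=0.0057, T=0.285, ωT=1.055668, cosh=1.610928, sinh=1.262968; start (x,ẋ)=(0.074000, 0.053700) → end (x,ẋ)=(0.134036, 0.406025)
phase 2: p=0.3143, T=0.455, ωT=1.685366, cosh=2.789899, sinh=2.604523; start (x,ẋ)=(0.134036, 0.406025) → end (x,ẋ)=(0.096877, -0.606310)
phase 3: p=0.6487, T=0.258, ωT=0.955658, cosh=1.492470, sinh=1.107911; start (x,ẋ)=(0.096877, -0.606310) → end (x,ẋ)=(-0.356229, -3.169478)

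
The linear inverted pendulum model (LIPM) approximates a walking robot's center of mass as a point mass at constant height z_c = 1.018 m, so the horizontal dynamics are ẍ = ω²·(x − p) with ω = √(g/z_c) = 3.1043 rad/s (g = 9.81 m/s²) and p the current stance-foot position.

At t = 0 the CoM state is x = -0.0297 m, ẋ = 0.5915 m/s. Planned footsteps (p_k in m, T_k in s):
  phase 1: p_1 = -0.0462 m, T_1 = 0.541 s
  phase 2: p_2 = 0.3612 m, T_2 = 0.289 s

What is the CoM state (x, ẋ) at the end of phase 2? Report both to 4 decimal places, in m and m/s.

x = 1.1334, ẋ = 2.9540

phase 1: p=-0.0462, T=0.541, ωT=1.679426, cosh=2.774480, sinh=2.587999; start (x,ẋ)=(-0.029700, 0.591500) → end (x,ẋ)=(0.492702, 1.773665)
phase 2: p=0.3612, T=0.289, ωT=0.897143, cosh=1.430159, sinh=1.022426; start (x,ẋ)=(0.492702, 1.773665) → end (x,ẋ)=(1.133439, 2.953998)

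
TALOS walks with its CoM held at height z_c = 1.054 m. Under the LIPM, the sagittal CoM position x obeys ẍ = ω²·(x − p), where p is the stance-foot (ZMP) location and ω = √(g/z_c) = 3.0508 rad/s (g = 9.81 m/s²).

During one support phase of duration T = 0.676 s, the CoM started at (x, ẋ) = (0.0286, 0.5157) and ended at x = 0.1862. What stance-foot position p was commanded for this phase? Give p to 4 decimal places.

p = 0.1943

ωT = 3.0508·0.676 = 2.062341; cosh(ωT) = 3.995757, sinh(ωT) = 3.868601
x(T) = p + (x₀−p)·cosh(ωT) + (ẋ₀/ω)·sinh(ωT) ⇒ p·(1 − cosh) = x(T) − x₀·cosh − (ẋ₀/ω)·sinh
numerator   = 0.1862 − (0.0286)·3.995757 − (0.5157/3.0508)·3.868601 = -0.582018
denominator = 1 − 3.995757 = -2.995757
p = -0.582018 / -2.995757 = 0.1943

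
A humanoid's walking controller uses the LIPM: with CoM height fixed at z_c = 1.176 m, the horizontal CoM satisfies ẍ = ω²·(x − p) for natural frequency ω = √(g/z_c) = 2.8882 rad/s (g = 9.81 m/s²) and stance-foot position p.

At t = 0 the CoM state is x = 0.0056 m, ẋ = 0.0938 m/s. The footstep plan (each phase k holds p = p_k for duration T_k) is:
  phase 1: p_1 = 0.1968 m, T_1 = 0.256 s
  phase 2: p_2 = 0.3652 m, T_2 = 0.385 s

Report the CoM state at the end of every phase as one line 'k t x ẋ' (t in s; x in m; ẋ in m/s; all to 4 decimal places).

phase 1: p=0.1968, T=0.256, ωT=0.739379, cosh=1.286022, sinh=0.808612; start (x,ẋ)=(0.005600, 0.093800) → end (x,ẋ)=(-0.022826, -0.325906)
phase 2: p=0.3652, T=0.385, ωT=1.111957, cosh=1.684609, sinh=1.355694; start (x,ẋ)=(-0.022826, -0.325906) → end (x,ẋ)=(-0.441450, -2.068347)

1 0.2560 -0.0228 -0.3259
2 0.6410 -0.4414 -2.0683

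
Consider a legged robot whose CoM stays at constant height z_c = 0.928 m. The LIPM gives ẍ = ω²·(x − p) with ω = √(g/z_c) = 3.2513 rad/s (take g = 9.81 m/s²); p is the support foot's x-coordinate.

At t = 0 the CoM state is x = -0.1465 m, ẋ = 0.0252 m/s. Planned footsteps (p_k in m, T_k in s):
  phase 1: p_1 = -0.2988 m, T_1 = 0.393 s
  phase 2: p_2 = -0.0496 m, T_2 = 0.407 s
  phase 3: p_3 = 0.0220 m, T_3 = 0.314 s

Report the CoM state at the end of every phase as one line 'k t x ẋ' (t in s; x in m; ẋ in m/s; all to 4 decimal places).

phase 1: p=-0.2988, T=0.393, ωT=1.277761, cosh=1.933628, sinh=1.654967; start (x,ẋ)=(-0.146500, 0.025200) → end (x,ẋ)=(0.008519, 0.868223)
phase 2: p=-0.0496, T=0.407, ωT=1.323279, cosh=2.010989, sinh=1.744728; start (x,ẋ)=(0.008519, 0.868223) → end (x,ẋ)=(0.533186, 2.075672)
phase 3: p=0.0220, T=0.314, ωT=1.020908, cosh=1.567991, sinh=1.207723; start (x,ẋ)=(0.533186, 2.075672) → end (x,ẋ)=(1.594561, 5.261895)

1 0.3930 0.0085 0.8682
2 0.8000 0.5332 2.0757
3 1.1140 1.5946 5.2619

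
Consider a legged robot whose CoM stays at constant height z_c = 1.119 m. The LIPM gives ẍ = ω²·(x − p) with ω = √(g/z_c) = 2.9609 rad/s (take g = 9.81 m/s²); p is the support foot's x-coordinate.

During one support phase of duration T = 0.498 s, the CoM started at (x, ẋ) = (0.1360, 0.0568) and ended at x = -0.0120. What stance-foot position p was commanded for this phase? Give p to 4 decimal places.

p = 0.2805

ωT = 2.9609·0.498 = 1.474528; cosh(ωT) = 2.298930, sinh(ωT) = 2.070044
x(T) = p + (x₀−p)·cosh(ωT) + (ẋ₀/ω)·sinh(ωT) ⇒ p·(1 − cosh) = x(T) − x₀·cosh − (ẋ₀/ω)·sinh
numerator   = -0.0120 − (0.1360)·2.298930 − (0.0568/2.9609)·2.070044 = -0.364365
denominator = 1 − 2.298930 = -1.298930
p = -0.364365 / -1.298930 = 0.2805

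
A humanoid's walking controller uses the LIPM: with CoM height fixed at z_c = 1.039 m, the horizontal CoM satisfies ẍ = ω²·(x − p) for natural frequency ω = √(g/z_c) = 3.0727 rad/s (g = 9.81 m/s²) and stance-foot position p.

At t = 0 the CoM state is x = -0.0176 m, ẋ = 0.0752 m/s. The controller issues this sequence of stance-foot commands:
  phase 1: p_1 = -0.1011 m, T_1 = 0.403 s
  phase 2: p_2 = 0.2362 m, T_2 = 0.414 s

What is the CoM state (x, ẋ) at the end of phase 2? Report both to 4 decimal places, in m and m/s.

x = 0.2541, ẋ = 0.3307

phase 1: p=-0.1011, T=0.403, ωT=1.238298, cosh=1.869807, sinh=1.579930; start (x,ẋ)=(-0.017600, 0.075200) → end (x,ẋ)=(0.093695, 0.545973)
phase 2: p=0.2362, T=0.414, ωT=1.272098, cosh=1.924287, sinh=1.644044; start (x,ẋ)=(0.093695, 0.545973) → end (x,ẋ)=(0.254102, 0.330725)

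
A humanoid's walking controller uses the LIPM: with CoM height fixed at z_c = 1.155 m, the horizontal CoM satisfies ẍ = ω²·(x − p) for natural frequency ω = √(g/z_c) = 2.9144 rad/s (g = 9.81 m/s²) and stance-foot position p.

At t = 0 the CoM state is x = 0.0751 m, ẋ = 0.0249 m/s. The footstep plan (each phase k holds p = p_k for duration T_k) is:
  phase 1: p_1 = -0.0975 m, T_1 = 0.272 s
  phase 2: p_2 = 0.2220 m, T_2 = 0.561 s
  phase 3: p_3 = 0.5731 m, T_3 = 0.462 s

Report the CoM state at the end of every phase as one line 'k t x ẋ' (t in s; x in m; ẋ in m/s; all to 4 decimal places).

phase 1: p=-0.0975, T=0.272, ωT=0.792717, cosh=1.331002, sinh=0.878389; start (x,ẋ)=(0.075100, 0.024900) → end (x,ẋ)=(0.139736, 0.474994)
phase 2: p=0.2220, T=0.561, ωT=1.634978, cosh=2.662152, sinh=2.467195; start (x,ẋ)=(0.139736, 0.474994) → end (x,ẋ)=(0.405108, 0.672993)
phase 3: p=0.5731, T=0.462, ωT=1.346453, cosh=2.051964, sinh=1.791803; start (x,ẋ)=(0.405108, 0.672993) → end (x,ẋ)=(0.642149, 0.503696)

1 0.2720 0.1397 0.4750
2 0.8330 0.4051 0.6730
3 1.2950 0.6421 0.5037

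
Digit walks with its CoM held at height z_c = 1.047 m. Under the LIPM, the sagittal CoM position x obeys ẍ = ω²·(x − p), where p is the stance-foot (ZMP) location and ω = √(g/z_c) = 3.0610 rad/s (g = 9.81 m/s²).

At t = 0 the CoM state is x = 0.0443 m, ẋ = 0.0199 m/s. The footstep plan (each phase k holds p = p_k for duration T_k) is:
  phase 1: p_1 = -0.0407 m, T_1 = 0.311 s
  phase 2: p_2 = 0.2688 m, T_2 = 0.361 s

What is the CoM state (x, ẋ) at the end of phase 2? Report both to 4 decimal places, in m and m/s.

x = 0.1132, ẋ = -0.1932

phase 1: p=-0.0407, T=0.311, ωT=0.951971, cosh=1.488395, sinh=1.102416; start (x,ẋ)=(0.044300, 0.019900) → end (x,ẋ)=(0.092981, 0.316451)
phase 2: p=0.2688, T=0.361, ωT=1.105021, cosh=1.675246, sinh=1.344042; start (x,ẋ)=(0.092981, 0.316451) → end (x,ẋ)=(0.113208, -0.193207)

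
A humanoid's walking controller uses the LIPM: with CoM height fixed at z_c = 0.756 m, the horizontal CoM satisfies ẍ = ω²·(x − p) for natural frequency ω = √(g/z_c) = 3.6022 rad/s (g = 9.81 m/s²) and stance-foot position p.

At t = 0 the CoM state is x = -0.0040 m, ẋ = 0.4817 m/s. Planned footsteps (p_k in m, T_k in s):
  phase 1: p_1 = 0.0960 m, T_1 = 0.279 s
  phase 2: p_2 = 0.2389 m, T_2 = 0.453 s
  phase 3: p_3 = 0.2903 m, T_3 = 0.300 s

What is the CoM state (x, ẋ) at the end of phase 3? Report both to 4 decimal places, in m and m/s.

phase 1: p=0.0960, T=0.279, ωT=1.005014, cosh=1.548992, sinh=1.182953; start (x,ẋ)=(-0.004000, 0.481700) → end (x,ẋ)=(0.099290, 0.320026)
phase 2: p=0.2389, T=0.453, ωT=1.631797, cosh=2.654315, sinh=2.458737; start (x,ẋ)=(0.099290, 0.320026) → end (x,ẋ)=(0.086769, -0.387058)
phase 3: p=0.2903, T=0.300, ωT=1.080660, cosh=1.642998, sinh=1.303626; start (x,ẋ)=(0.086769, -0.387058) → end (x,ẋ)=(-0.184176, -1.591700)

x = -0.1842, ẋ = -1.5917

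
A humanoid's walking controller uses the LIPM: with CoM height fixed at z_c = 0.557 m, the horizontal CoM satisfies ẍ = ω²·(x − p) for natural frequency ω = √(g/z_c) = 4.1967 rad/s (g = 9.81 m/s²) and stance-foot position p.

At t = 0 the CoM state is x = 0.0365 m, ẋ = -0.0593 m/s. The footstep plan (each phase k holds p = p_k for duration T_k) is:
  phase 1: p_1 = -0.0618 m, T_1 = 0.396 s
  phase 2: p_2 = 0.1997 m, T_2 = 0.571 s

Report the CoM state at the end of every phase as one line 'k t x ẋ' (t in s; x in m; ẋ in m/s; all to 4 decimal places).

phase 1: p=-0.0618, T=0.396, ωT=1.661893, cosh=2.729528, sinh=2.539749; start (x,ẋ)=(0.036500, -0.059300) → end (x,ẋ)=(0.170626, 0.885876)
phase 2: p=0.1997, T=0.571, ωT=2.396316, cosh=5.536846, sinh=5.445793; start (x,ẋ)=(0.170626, 0.885876) → end (x,ẋ)=(1.188265, 4.240481)

1 0.3960 0.1706 0.8859
2 0.9670 1.1883 4.2405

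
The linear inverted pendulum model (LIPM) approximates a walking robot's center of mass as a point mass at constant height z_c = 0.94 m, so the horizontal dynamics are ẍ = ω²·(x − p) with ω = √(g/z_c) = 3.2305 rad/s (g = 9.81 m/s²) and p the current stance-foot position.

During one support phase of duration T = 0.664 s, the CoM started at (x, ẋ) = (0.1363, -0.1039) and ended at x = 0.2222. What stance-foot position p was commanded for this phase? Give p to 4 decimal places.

ωT = 3.2305·0.664 = 2.145052; cosh(ωT) = 4.329774, sinh(ωT) = 4.212712
x(T) = p + (x₀−p)·cosh(ωT) + (ẋ₀/ω)·sinh(ωT) ⇒ p·(1 − cosh) = x(T) − x₀·cosh − (ẋ₀/ω)·sinh
numerator   = 0.2222 − (0.1363)·4.329774 − (-0.1039/3.2305)·4.212712 = -0.232458
denominator = 1 − 4.329774 = -3.329774
p = -0.232458 / -3.329774 = 0.0698

p = 0.0698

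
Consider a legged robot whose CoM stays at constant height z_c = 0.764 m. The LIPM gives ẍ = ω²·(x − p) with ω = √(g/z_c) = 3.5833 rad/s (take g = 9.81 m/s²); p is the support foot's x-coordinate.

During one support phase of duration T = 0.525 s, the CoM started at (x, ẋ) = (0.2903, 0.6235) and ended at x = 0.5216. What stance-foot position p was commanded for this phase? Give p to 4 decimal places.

p = 0.4287

ωT = 3.5833·0.525 = 1.881233; cosh(ωT) = 3.356995, sinh(ωT) = 3.204592
x(T) = p + (x₀−p)·cosh(ωT) + (ẋ₀/ω)·sinh(ωT) ⇒ p·(1 − cosh) = x(T) − x₀·cosh − (ẋ₀/ω)·sinh
numerator   = 0.5216 − (0.2903)·3.356995 − (0.6235/3.5833)·3.204592 = -1.010540
denominator = 1 − 3.356995 = -2.356995
p = -1.010540 / -2.356995 = 0.4287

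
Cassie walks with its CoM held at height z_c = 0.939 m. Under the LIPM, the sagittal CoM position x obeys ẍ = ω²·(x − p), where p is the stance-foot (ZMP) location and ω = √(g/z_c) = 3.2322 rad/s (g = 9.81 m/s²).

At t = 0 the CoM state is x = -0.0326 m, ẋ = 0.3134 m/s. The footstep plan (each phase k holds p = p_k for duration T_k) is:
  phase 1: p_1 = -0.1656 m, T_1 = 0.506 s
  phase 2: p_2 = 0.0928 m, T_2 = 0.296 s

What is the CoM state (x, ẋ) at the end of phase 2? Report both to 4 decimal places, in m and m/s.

x = 1.2443, ẋ = 4.0339

phase 1: p=-0.1656, T=0.506, ωT=1.635493, cosh=2.663422, sinh=2.468566; start (x,ẋ)=(-0.032600, 0.313400) → end (x,ẋ)=(0.427992, 1.895910)
phase 2: p=0.0928, T=0.296, ωT=0.956731, cosh=1.493660, sinh=1.109513; start (x,ẋ)=(0.427992, 1.895910) → end (x,ẋ)=(1.244269, 4.033900)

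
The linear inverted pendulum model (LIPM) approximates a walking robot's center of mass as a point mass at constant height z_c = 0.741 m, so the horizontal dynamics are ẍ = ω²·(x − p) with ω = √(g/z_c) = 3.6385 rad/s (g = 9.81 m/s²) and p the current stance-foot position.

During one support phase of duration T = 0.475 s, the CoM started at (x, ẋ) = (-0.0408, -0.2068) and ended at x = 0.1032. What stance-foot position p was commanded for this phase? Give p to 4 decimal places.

ωT = 3.6385·0.475 = 1.728287; cosh(ωT) = 2.904295, sinh(ωT) = 2.726707
x(T) = p + (x₀−p)·cosh(ωT) + (ẋ₀/ω)·sinh(ωT) ⇒ p·(1 − cosh) = x(T) − x₀·cosh − (ẋ₀/ω)·sinh
numerator   = 0.1032 − (-0.0408)·2.904295 − (-0.2068/3.6385)·2.726707 = 0.376672
denominator = 1 − 2.904295 = -1.904295
p = 0.376672 / -1.904295 = -0.1978

p = -0.1978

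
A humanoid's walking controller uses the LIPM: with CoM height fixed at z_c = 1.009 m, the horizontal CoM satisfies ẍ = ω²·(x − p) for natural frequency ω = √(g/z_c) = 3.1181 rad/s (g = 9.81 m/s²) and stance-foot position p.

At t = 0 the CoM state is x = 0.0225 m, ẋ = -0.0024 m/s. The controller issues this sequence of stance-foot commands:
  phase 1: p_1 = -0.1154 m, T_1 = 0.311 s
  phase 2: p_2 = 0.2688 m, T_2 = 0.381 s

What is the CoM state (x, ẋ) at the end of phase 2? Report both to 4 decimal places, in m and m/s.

x = 0.1813, ẋ = 0.0422

phase 1: p=-0.1154, T=0.311, ωT=0.969729, cosh=1.508208, sinh=1.129022; start (x,ẋ)=(0.022500, -0.002400) → end (x,ẋ)=(0.091713, 0.481844)
phase 2: p=0.2688, T=0.381, ωT=1.187996, cosh=1.792666, sinh=1.487835; start (x,ẋ)=(0.091713, 0.481844) → end (x,ẋ)=(0.181259, 0.042240)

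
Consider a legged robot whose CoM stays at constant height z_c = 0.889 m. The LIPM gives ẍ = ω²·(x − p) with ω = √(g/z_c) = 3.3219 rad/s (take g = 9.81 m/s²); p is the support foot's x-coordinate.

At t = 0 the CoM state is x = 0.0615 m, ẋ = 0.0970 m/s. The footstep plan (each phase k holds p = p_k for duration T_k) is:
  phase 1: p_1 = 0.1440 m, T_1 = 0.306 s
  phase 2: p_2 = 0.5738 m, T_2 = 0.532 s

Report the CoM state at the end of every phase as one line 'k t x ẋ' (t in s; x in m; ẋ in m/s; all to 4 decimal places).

phase 1: p=0.1440, T=0.306, ωT=1.016501, cosh=1.562684, sinh=1.200825; start (x,ẋ)=(0.061500, 0.097000) → end (x,ẋ)=(0.050143, -0.177514)
phase 2: p=0.5738, T=0.532, ωT=1.767251, cosh=3.012769, sinh=2.841967; start (x,ẋ)=(0.050143, -0.177514) → end (x,ẋ)=(-1.155725, -5.478514)

1 0.3060 0.0501 -0.1775
2 0.8380 -1.1557 -5.4785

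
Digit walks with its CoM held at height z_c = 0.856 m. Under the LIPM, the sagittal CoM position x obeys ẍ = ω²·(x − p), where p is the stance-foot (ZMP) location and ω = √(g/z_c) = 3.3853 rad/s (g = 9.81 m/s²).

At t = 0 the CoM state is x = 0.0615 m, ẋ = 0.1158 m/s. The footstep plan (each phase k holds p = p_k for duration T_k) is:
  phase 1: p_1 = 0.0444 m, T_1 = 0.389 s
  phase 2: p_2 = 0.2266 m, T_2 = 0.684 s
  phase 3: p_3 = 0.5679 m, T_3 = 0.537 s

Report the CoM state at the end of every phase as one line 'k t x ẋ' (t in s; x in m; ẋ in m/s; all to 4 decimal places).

1 0.3890 0.1378 0.3318
2 1.0730 0.2643 0.1901
3 1.6100 -0.2233 -2.4807

phase 1: p=0.0444, T=0.389, ωT=1.316882, cosh=1.999868, sinh=1.731898; start (x,ẋ)=(0.061500, 0.115800) → end (x,ẋ)=(0.137840, 0.331842)
phase 2: p=0.2266, T=0.684, ωT=2.315545, cosh=5.114578, sinh=5.015866; start (x,ẋ)=(0.137840, 0.331842) → end (x,ẋ)=(0.264309, 0.190073)
phase 3: p=0.5679, T=0.537, ωT=1.817906, cosh=3.160657, sinh=2.998292; start (x,ẋ)=(0.264309, 0.190073) → end (x,ẋ)=(-0.223304, -2.480730)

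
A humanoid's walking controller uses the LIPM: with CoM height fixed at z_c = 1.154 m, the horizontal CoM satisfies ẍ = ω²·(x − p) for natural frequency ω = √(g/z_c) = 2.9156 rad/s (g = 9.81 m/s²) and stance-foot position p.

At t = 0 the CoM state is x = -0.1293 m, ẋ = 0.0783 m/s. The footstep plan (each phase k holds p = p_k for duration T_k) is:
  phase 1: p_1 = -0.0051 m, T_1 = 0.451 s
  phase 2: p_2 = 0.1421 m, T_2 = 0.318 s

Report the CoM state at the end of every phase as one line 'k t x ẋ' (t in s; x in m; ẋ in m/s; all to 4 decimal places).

1 0.4510 -0.2067 -0.4694
2 0.7690 -0.5392 -1.7698

phase 1: p=-0.0051, T=0.451, ωT=1.314936, cosh=1.996501, sinh=1.728010; start (x,ẋ)=(-0.129300, 0.078300) → end (x,ẋ)=(-0.206659, -0.469417)
phase 2: p=0.1421, T=0.318, ωT=0.927161, cosh=1.461499, sinh=1.065824; start (x,ẋ)=(-0.206659, -0.469417) → end (x,ẋ)=(-0.539210, -1.769826)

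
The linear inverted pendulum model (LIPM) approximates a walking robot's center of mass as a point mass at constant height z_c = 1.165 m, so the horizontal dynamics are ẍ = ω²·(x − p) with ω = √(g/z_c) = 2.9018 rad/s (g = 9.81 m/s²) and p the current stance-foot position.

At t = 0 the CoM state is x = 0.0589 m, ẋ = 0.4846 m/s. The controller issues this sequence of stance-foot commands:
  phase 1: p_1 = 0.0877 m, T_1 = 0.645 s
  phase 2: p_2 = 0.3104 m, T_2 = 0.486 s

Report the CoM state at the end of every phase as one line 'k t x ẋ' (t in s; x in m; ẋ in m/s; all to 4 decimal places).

phase 1: p=0.0877, T=0.645, ωT=1.871661, cosh=3.326475, sinh=3.172607; start (x,ẋ)=(0.058900, 0.484600) → end (x,ẋ)=(0.521722, 1.346869)
phase 2: p=0.3104, T=0.486, ωT=1.410275, cosh=2.170579, sinh=1.926502; start (x,ẋ)=(0.521722, 1.346869) → end (x,ẋ)=(1.663277, 4.104846)

1 0.6450 0.5217 1.3469
2 1.1310 1.6633 4.1048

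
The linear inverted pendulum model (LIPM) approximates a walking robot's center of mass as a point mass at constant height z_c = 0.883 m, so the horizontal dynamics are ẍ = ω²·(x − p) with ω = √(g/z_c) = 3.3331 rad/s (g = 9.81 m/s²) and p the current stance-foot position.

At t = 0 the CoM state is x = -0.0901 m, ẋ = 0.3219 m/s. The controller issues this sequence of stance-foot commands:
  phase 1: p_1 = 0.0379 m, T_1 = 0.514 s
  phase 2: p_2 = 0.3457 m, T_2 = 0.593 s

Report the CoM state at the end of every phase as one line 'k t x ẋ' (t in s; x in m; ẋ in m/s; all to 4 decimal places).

phase 1: p=0.0379, T=0.514, ωT=1.713213, cosh=2.863521, sinh=2.683236; start (x,ẋ)=(-0.090100, 0.321900) → end (x,ẋ)=(-0.069493, -0.223000)
phase 2: p=0.3457, T=0.593, ωT=1.976528, cosh=3.678096, sinh=3.539546; start (x,ẋ)=(-0.069493, -0.223000) → end (x,ẋ)=(-1.418230, -5.718515)

1 0.5140 -0.0695 -0.2230
2 1.1070 -1.4182 -5.7185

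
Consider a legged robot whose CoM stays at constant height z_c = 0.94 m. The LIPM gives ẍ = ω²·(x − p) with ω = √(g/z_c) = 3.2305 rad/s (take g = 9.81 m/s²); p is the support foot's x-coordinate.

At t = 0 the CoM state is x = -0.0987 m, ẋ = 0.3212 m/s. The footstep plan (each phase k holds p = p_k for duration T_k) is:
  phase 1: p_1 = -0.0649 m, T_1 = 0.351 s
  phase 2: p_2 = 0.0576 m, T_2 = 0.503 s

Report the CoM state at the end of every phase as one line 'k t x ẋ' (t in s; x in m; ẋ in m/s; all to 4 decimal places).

phase 1: p=-0.0649, T=0.351, ωT=1.133906, cosh=1.714772, sinh=1.392998; start (x,ẋ)=(-0.098700, 0.321200) → end (x,ẋ)=(0.015643, 0.398682)
phase 2: p=0.0576, T=0.503, ωT=1.624942, cosh=2.637523, sinh=2.440599; start (x,ẋ)=(0.015643, 0.398682) → end (x,ẋ)=(0.248136, 0.720727)

1 0.3510 0.0156 0.3987
2 0.8540 0.2481 0.7207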